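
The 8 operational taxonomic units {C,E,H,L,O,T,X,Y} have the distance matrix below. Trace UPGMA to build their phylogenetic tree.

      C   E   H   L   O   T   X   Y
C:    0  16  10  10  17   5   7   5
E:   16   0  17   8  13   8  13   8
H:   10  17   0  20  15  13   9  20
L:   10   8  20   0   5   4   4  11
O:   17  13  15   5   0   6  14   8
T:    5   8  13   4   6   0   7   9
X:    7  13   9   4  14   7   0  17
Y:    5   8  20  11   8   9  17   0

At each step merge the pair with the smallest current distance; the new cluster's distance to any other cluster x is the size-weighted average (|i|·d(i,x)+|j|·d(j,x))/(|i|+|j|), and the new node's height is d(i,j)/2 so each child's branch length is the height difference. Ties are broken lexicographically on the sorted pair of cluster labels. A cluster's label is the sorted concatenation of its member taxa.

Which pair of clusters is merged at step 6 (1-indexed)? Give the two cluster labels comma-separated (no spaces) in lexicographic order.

step 1: merge (L,T) at d=4; branch lengths L→2, T→2; new cluster LT
  updated: d(C,LT)=15/2, d(E,LT)=8, d(H,LT)=33/2, d(LT,O)=11/2, d(LT,X)=11/2, d(LT,Y)=10
step 2: merge (C,Y) at d=5; branch lengths C→5/2, Y→5/2; new cluster CY
  updated: d(CY,E)=12, d(CY,H)=15, d(CY,LT)=35/4, d(CY,O)=25/2, d(CY,X)=12
step 3: merge (LT,O) at d=11/2; branch lengths LT→3/4, O→11/4; new cluster LOT
  updated: d(CY,LOT)=10, d(E,LOT)=29/3, d(H,LOT)=16, d(LOT,X)=25/3
step 4: merge (LOT,X) at d=25/3; branch lengths LOT→17/12, X→25/6; new cluster LOTX
  updated: d(CY,LOTX)=21/2, d(E,LOTX)=21/2, d(H,LOTX)=57/4
step 5: merge (CY,LOTX) at d=21/2; branch lengths CY→11/4, LOTX→13/12; new cluster CLOTXY
  updated: d(CLOTXY,E)=11, d(CLOTXY,H)=29/2
step 6: merge (CLOTXY,E) at d=11; branch lengths CLOTXY→1/4, E→11/2; new cluster CELOTXY
  updated: d(CELOTXY,H)=104/7
step 7: merge (CELOTXY,H) at d=104/7; branch lengths CELOTXY→27/14, H→52/7; new cluster CEHLOTXY
final tree: ((((C:5/2,Y:5/2):11/4,(((L:2,T:2):3/4,O:11/4):17/12,X:25/6):13/12):1/4,E:11/2):27/14,H:52/7)
total length: 1555/42

CLOTXY,E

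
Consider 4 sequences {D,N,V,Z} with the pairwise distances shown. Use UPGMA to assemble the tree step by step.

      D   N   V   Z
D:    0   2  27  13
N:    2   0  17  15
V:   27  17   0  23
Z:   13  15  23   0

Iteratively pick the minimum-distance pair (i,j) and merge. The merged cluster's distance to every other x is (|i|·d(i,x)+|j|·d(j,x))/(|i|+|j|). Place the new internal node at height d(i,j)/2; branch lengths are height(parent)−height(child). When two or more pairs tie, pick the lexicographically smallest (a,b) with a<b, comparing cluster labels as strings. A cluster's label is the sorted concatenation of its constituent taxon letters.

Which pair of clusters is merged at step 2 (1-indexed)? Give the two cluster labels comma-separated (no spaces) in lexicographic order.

step 1: merge (D,N) at d=2; branch lengths D→1, N→1; new cluster DN
  updated: d(DN,V)=22, d(DN,Z)=14
step 2: merge (DN,Z) at d=14; branch lengths DN→6, Z→7; new cluster DNZ
  updated: d(DNZ,V)=67/3
step 3: merge (DNZ,V) at d=67/3; branch lengths DNZ→25/6, V→67/6; new cluster DNVZ
final tree: (((D:1,N:1):6,Z:7):25/6,V:67/6)
total length: 91/3

DN,Z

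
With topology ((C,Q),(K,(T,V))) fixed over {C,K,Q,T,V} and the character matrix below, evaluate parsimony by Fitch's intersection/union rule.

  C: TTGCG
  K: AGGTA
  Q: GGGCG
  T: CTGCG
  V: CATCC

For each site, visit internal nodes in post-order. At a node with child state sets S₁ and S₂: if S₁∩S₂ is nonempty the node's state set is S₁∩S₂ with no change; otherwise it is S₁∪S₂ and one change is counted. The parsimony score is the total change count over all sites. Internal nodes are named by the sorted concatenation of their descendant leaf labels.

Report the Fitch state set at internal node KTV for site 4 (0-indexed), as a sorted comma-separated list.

CQ@0: {T} ∪ {G} = {G,T} (union, +1)
TV@0: {C} ∩ {C} = {C} (intersection, +0)
KTV@0: {A} ∪ {C} = {A,C} (union, +1)
CKQTV@0: {G,T} ∪ {A,C} = {A,C,G,T} (union, +1)
CQ@1: {T} ∪ {G} = {G,T} (union, +1)
TV@1: {T} ∪ {A} = {A,T} (union, +1)
KTV@1: {G} ∪ {A,T} = {A,G,T} (union, +1)
CKQTV@1: {G,T} ∩ {A,G,T} = {G,T} (intersection, +0)
CQ@2: {G} ∩ {G} = {G} (intersection, +0)
TV@2: {G} ∪ {T} = {G,T} (union, +1)
KTV@2: {G} ∩ {G,T} = {G} (intersection, +0)
CKQTV@2: {G} ∩ {G} = {G} (intersection, +0)
CQ@3: {C} ∩ {C} = {C} (intersection, +0)
TV@3: {C} ∩ {C} = {C} (intersection, +0)
KTV@3: {T} ∪ {C} = {C,T} (union, +1)
CKQTV@3: {C} ∩ {C,T} = {C} (intersection, +0)
CQ@4: {G} ∩ {G} = {G} (intersection, +0)
TV@4: {G} ∪ {C} = {C,G} (union, +1)
KTV@4: {A} ∪ {C,G} = {A,C,G} (union, +1)
CKQTV@4: {G} ∩ {A,C,G} = {G} (intersection, +0)
per-site changes: [3, 3, 1, 1, 2]; total = 10

A,C,G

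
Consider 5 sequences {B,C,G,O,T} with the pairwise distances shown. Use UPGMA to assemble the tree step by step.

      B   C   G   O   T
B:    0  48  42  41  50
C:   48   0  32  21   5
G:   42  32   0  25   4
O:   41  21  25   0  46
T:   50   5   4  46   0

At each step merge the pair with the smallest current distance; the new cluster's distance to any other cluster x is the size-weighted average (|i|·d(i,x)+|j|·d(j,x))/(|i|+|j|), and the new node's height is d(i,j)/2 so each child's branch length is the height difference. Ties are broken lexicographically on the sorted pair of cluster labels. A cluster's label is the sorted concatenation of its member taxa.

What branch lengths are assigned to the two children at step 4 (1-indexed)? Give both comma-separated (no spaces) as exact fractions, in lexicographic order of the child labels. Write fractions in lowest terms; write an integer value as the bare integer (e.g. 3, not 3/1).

181/8,175/24

1. join G+T (d=4) ⇒ GT; edges |G|=2, |T|=2
  updated: d(B,GT)=46, d(C,GT)=37/2, d(GT,O)=71/2
2. join C+GT (d=37/2) ⇒ CGT; edges |C|=37/4, |GT|=29/4
  updated: d(B,CGT)=140/3, d(CGT,O)=92/3
3. join CGT+O (d=92/3) ⇒ CGOT; edges |CGT|=73/12, |O|=46/3
  updated: d(B,CGOT)=181/4
4. join B+CGOT (d=181/4) ⇒ BCGOT; edges |B|=181/8, |CGOT|=175/24
final tree: (B:181/8,((C:37/4,(G:2,T:2):29/4):73/12,O:46/3):175/24)
total length: 431/6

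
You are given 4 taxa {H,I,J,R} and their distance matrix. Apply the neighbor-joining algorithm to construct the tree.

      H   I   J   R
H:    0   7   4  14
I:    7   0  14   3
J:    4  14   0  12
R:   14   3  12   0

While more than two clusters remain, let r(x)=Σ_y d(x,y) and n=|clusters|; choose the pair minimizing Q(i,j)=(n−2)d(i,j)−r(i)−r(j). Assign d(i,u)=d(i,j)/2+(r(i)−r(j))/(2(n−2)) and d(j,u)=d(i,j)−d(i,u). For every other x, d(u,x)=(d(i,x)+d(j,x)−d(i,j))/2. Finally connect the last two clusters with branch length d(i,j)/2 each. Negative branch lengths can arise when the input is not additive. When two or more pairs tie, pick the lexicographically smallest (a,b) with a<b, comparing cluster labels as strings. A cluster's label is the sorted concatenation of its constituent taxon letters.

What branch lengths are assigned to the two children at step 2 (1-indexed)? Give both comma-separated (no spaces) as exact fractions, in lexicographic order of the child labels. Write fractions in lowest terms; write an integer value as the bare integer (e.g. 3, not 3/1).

33/4,1/4

1. join H+J (d=4, Q=-47) ⇒ HJ; edges |H|=3/4, |J|=13/4
  updated: d(HJ,I)=17/2, d(HJ,R)=11
2. join HJ+I (d=17/2, Q=-45/2) ⇒ HIJ; edges |HJ|=33/4, |I|=1/4
  updated: d(HIJ,R)=11/4
3. join HIJ+R (d=11/4) ⇒ HIJR; edges |HIJ|=11/8, |R|=11/8
final tree: (((H:3/4,J:13/4):33/4,I:1/4):11/8,R:11/8)
total length: 61/4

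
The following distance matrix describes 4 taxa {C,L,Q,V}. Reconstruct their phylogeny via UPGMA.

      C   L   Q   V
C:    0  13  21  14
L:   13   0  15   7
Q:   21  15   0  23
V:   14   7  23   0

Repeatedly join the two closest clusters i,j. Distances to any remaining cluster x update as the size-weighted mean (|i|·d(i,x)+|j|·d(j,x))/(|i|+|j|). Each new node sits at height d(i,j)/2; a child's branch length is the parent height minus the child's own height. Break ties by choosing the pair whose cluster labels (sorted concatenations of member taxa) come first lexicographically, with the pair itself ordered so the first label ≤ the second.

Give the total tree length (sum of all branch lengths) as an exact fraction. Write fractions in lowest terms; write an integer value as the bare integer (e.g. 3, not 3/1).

359/12

iteration 1: select L,V (d=7); attach at lengths (7/2, 7/2); label the merged cluster LV
  updated: d(C,LV)=27/2, d(LV,Q)=19
iteration 2: select C,LV (d=27/2); attach at lengths (27/4, 13/4); label the merged cluster CLV
  updated: d(CLV,Q)=59/3
iteration 3: select CLV,Q (d=59/3); attach at lengths (37/12, 59/6); label the merged cluster CLQV
final tree: ((C:27/4,(L:7/2,V:7/2):13/4):37/12,Q:59/6)
total length: 359/12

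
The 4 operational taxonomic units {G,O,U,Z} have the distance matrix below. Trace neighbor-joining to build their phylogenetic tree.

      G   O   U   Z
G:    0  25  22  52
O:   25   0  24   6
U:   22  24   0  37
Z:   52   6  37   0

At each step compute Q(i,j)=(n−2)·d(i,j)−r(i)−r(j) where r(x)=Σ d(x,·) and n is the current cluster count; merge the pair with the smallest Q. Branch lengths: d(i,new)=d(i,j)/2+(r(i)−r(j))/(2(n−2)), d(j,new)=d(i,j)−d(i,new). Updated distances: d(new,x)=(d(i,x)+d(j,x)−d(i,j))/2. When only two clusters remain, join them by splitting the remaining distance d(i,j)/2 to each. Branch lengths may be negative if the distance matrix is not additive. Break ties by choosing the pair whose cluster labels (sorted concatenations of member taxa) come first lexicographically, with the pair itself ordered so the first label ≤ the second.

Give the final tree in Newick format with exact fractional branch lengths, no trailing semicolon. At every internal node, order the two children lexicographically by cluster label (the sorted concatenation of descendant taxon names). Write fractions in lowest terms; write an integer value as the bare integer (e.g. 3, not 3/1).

(((G:15,U:7):41/2,O:-7):13/2,Z:13/2)

step 1: merge (G,U) at d=22, Q=-138; branch lengths G→15, U→7; new cluster GU
  updated: d(GU,O)=27/2, d(GU,Z)=67/2
step 2: merge (GU,O) at d=27/2, Q=-53; branch lengths GU→41/2, O→-7; new cluster GOU
  updated: d(GOU,Z)=13
step 3: merge (GOU,Z) at d=13; branch lengths GOU→13/2, Z→13/2; new cluster GOUZ
final tree: (((G:15,U:7):41/2,O:-7):13/2,Z:13/2)
total length: 97/2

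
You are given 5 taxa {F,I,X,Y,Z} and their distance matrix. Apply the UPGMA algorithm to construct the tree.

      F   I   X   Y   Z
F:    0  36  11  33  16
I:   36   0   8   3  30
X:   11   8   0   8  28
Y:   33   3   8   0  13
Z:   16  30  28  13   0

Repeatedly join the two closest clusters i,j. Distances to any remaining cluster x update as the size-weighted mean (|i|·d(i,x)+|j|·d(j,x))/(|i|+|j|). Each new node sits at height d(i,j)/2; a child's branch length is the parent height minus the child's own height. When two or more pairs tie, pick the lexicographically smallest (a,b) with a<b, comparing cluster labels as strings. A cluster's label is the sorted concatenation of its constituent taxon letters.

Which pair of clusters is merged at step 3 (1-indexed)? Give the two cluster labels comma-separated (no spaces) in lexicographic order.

1. join I+Y (d=3) ⇒ IY; edges |I|=3/2, |Y|=3/2
  updated: d(F,IY)=69/2, d(IY,X)=8, d(IY,Z)=43/2
2. join IY+X (d=8) ⇒ IXY; edges |IY|=5/2, |X|=4
  updated: d(F,IXY)=80/3, d(IXY,Z)=71/3
3. join F+Z (d=16) ⇒ FZ; edges |F|=8, |Z|=8
  updated: d(FZ,IXY)=151/6
4. join FZ+IXY (d=151/6) ⇒ FIXYZ; edges |FZ|=55/12, |IXY|=103/12
final tree: ((F:8,Z:8):55/12,((I:3/2,Y:3/2):5/2,X:4):103/12)
total length: 116/3

F,Z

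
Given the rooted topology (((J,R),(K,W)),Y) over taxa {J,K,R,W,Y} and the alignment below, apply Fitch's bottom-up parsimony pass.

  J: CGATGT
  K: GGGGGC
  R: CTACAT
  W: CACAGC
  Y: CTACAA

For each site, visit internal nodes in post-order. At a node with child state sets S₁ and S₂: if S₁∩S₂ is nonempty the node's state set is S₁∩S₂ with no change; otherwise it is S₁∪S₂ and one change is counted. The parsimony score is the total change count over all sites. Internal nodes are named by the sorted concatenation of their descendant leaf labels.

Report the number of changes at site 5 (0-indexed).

site 0, node JR: J={C} ∩ R={C} → {C} (+0)
site 0, node KW: K={G} ∪ W={C} → {C,G} (+1)
site 0, node JKRW: JR={C} ∩ KW={C,G} → {C} (+0)
site 0, node JKRWY: JKRW={C} ∩ Y={C} → {C} (+0)
site 1, node JR: J={G} ∪ R={T} → {G,T} (+1)
site 1, node KW: K={G} ∪ W={A} → {A,G} (+1)
site 1, node JKRW: JR={G,T} ∩ KW={A,G} → {G} (+0)
site 1, node JKRWY: JKRW={G} ∪ Y={T} → {G,T} (+1)
site 2, node JR: J={A} ∩ R={A} → {A} (+0)
site 2, node KW: K={G} ∪ W={C} → {C,G} (+1)
site 2, node JKRW: JR={A} ∪ KW={C,G} → {A,C,G} (+1)
site 2, node JKRWY: JKRW={A,C,G} ∩ Y={A} → {A} (+0)
site 3, node JR: J={T} ∪ R={C} → {C,T} (+1)
site 3, node KW: K={G} ∪ W={A} → {A,G} (+1)
site 3, node JKRW: JR={C,T} ∪ KW={A,G} → {A,C,G,T} (+1)
site 3, node JKRWY: JKRW={A,C,G,T} ∩ Y={C} → {C} (+0)
site 4, node JR: J={G} ∪ R={A} → {A,G} (+1)
site 4, node KW: K={G} ∩ W={G} → {G} (+0)
site 4, node JKRW: JR={A,G} ∩ KW={G} → {G} (+0)
site 4, node JKRWY: JKRW={G} ∪ Y={A} → {A,G} (+1)
site 5, node JR: J={T} ∩ R={T} → {T} (+0)
site 5, node KW: K={C} ∩ W={C} → {C} (+0)
site 5, node JKRW: JR={T} ∪ KW={C} → {C,T} (+1)
site 5, node JKRWY: JKRW={C,T} ∪ Y={A} → {A,C,T} (+1)
per-site changes: [1, 3, 2, 3, 2, 2]; total = 13

2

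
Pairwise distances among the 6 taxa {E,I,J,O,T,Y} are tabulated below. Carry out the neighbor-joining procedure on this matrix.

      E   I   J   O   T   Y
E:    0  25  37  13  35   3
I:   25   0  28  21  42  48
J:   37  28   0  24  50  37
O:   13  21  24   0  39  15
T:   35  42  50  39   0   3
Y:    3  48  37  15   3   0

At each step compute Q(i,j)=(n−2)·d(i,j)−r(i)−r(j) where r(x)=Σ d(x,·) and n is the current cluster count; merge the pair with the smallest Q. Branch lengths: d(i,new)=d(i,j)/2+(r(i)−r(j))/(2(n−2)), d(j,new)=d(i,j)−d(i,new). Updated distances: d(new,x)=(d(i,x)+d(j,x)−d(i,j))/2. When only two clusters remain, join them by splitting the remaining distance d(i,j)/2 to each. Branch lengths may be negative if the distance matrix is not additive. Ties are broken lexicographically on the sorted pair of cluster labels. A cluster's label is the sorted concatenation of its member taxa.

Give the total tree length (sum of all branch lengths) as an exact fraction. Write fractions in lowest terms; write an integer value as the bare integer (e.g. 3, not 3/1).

iteration 1: select T,Y (d=3, Q=-263); attach at lengths (75/8, -51/8); label the merged cluster TY
  updated: d(E,TY)=35/2, d(I,TY)=87/2, d(J,TY)=42, d(O,TY)=51/2
iteration 2: select E,TY (d=35/2, Q=-337/2); attach at lengths (11/4, 59/4); label the merged cluster ETY
  updated: d(ETY,I)=51/2, d(ETY,J)=123/4, d(ETY,O)=21/2
iteration 3: select ETY,O (d=21/2, Q=-405/4); attach at lengths (129/16, 39/16); label the merged cluster EOTY
  updated: d(EOTY,I)=18, d(EOTY,J)=177/8
iteration 4: select EOTY,I (d=18, Q=-545/8); attach at lengths (97/16, 191/16); label the merged cluster EIOTY
  updated: d(EIOTY,J)=257/16
iteration 5: select EIOTY,J (d=257/16); attach at lengths (257/32, 257/32); label the merged cluster EIJOTY
final tree: ((((E:11/4,(T:75/8,Y:-51/8):59/4):129/16,O:39/16):97/16,I:191/16):257/32,J:257/32)
total length: 1041/16

1041/16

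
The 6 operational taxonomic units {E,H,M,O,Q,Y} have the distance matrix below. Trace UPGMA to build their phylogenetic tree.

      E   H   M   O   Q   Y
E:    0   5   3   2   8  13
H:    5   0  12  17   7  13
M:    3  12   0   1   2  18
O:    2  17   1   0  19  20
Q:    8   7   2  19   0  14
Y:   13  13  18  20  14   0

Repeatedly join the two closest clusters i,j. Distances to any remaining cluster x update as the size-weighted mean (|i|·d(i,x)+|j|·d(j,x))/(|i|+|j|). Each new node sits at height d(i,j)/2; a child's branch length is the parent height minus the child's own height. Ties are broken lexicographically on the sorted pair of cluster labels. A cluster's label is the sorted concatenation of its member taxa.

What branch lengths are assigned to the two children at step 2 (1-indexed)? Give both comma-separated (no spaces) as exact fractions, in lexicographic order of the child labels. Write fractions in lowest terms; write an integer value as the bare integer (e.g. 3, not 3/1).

5/4,3/4

iteration 1: select M,O (d=1); attach at lengths (1/2, 1/2); label the merged cluster MO
  updated: d(E,MO)=5/2, d(H,MO)=29/2, d(MO,Q)=21/2, d(MO,Y)=19
iteration 2: select E,MO (d=5/2); attach at lengths (5/4, 3/4); label the merged cluster EMO
  updated: d(EMO,H)=34/3, d(EMO,Q)=29/3, d(EMO,Y)=17
iteration 3: select H,Q (d=7); attach at lengths (7/2, 7/2); label the merged cluster HQ
  updated: d(EMO,HQ)=21/2, d(HQ,Y)=27/2
iteration 4: select EMO,HQ (d=21/2); attach at lengths (4, 7/4); label the merged cluster EHMOQ
  updated: d(EHMOQ,Y)=78/5
iteration 5: select EHMOQ,Y (d=78/5); attach at lengths (51/20, 39/5); label the merged cluster EHMOQY
final tree: (((E:5/4,(M:1/2,O:1/2):3/4):4,(H:7/2,Q:7/2):7/4):51/20,Y:39/5)
total length: 261/10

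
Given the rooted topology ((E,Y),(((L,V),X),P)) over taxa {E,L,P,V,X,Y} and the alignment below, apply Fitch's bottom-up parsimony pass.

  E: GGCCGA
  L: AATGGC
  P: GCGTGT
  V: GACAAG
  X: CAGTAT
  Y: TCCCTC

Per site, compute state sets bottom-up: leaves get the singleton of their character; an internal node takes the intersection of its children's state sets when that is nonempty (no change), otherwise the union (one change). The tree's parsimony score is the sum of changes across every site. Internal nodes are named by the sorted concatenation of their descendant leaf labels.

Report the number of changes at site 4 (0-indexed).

3

site 0, node EY: E={G} ∪ Y={T} → {G,T} (+1)
site 0, node LV: L={A} ∪ V={G} → {A,G} (+1)
site 0, node LVX: LV={A,G} ∪ X={C} → {A,C,G} (+1)
site 0, node LPVX: LVX={A,C,G} ∩ P={G} → {G} (+0)
site 0, node ELPVXY: EY={G,T} ∩ LPVX={G} → {G} (+0)
site 1, node EY: E={G} ∪ Y={C} → {C,G} (+1)
site 1, node LV: L={A} ∩ V={A} → {A} (+0)
site 1, node LVX: LV={A} ∩ X={A} → {A} (+0)
site 1, node LPVX: LVX={A} ∪ P={C} → {A,C} (+1)
site 1, node ELPVXY: EY={C,G} ∩ LPVX={A,C} → {C} (+0)
site 2, node EY: E={C} ∩ Y={C} → {C} (+0)
site 2, node LV: L={T} ∪ V={C} → {C,T} (+1)
site 2, node LVX: LV={C,T} ∪ X={G} → {C,G,T} (+1)
site 2, node LPVX: LVX={C,G,T} ∩ P={G} → {G} (+0)
site 2, node ELPVXY: EY={C} ∪ LPVX={G} → {C,G} (+1)
site 3, node EY: E={C} ∩ Y={C} → {C} (+0)
site 3, node LV: L={G} ∪ V={A} → {A,G} (+1)
site 3, node LVX: LV={A,G} ∪ X={T} → {A,G,T} (+1)
site 3, node LPVX: LVX={A,G,T} ∩ P={T} → {T} (+0)
site 3, node ELPVXY: EY={C} ∪ LPVX={T} → {C,T} (+1)
site 4, node EY: E={G} ∪ Y={T} → {G,T} (+1)
site 4, node LV: L={G} ∪ V={A} → {A,G} (+1)
site 4, node LVX: LV={A,G} ∩ X={A} → {A} (+0)
site 4, node LPVX: LVX={A} ∪ P={G} → {A,G} (+1)
site 4, node ELPVXY: EY={G,T} ∩ LPVX={A,G} → {G} (+0)
site 5, node EY: E={A} ∪ Y={C} → {A,C} (+1)
site 5, node LV: L={C} ∪ V={G} → {C,G} (+1)
site 5, node LVX: LV={C,G} ∪ X={T} → {C,G,T} (+1)
site 5, node LPVX: LVX={C,G,T} ∩ P={T} → {T} (+0)
site 5, node ELPVXY: EY={A,C} ∪ LPVX={T} → {A,C,T} (+1)
per-site changes: [3, 2, 3, 3, 3, 4]; total = 18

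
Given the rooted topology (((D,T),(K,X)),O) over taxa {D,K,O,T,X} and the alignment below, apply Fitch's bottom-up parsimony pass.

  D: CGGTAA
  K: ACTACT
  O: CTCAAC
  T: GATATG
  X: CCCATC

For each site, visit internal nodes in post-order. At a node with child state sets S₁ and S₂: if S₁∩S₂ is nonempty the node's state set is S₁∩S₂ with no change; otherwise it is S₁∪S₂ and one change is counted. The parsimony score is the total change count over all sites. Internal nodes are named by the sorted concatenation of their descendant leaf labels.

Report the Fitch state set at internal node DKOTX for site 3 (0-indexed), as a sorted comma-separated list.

A

DT@0: {C} ∪ {G} = {C,G} (union, +1)
KX@0: {A} ∪ {C} = {A,C} (union, +1)
DKTX@0: {C,G} ∩ {A,C} = {C} (intersection, +0)
DKOTX@0: {C} ∩ {C} = {C} (intersection, +0)
DT@1: {G} ∪ {A} = {A,G} (union, +1)
KX@1: {C} ∩ {C} = {C} (intersection, +0)
DKTX@1: {A,G} ∪ {C} = {A,C,G} (union, +1)
DKOTX@1: {A,C,G} ∪ {T} = {A,C,G,T} (union, +1)
DT@2: {G} ∪ {T} = {G,T} (union, +1)
KX@2: {T} ∪ {C} = {C,T} (union, +1)
DKTX@2: {G,T} ∩ {C,T} = {T} (intersection, +0)
DKOTX@2: {T} ∪ {C} = {C,T} (union, +1)
DT@3: {T} ∪ {A} = {A,T} (union, +1)
KX@3: {A} ∩ {A} = {A} (intersection, +0)
DKTX@3: {A,T} ∩ {A} = {A} (intersection, +0)
DKOTX@3: {A} ∩ {A} = {A} (intersection, +0)
DT@4: {A} ∪ {T} = {A,T} (union, +1)
KX@4: {C} ∪ {T} = {C,T} (union, +1)
DKTX@4: {A,T} ∩ {C,T} = {T} (intersection, +0)
DKOTX@4: {T} ∪ {A} = {A,T} (union, +1)
DT@5: {A} ∪ {G} = {A,G} (union, +1)
KX@5: {T} ∪ {C} = {C,T} (union, +1)
DKTX@5: {A,G} ∪ {C,T} = {A,C,G,T} (union, +1)
DKOTX@5: {A,C,G,T} ∩ {C} = {C} (intersection, +0)
per-site changes: [2, 3, 3, 1, 3, 3]; total = 15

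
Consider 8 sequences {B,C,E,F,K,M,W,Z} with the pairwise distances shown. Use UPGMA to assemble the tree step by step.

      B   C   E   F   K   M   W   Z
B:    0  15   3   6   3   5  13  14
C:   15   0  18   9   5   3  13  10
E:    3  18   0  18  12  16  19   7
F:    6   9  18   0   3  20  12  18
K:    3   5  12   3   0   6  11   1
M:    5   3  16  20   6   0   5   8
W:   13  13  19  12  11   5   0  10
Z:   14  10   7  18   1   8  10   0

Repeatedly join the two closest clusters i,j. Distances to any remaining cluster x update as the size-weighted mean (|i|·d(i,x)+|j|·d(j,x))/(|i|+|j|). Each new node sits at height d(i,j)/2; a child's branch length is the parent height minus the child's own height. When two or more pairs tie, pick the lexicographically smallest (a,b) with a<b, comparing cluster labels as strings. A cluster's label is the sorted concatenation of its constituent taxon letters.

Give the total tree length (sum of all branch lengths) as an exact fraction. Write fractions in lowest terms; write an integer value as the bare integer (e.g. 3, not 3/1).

454/15

iteration 1: select K,Z (d=1); attach at lengths (1/2, 1/2); label the merged cluster KZ
  updated: d(B,KZ)=17/2, d(C,KZ)=15/2, d(E,KZ)=19/2, d(F,KZ)=21/2, d(KZ,M)=7, d(KZ,W)=21/2
iteration 2: select B,E (d=3); attach at lengths (3/2, 3/2); label the merged cluster BE
  updated: d(BE,C)=33/2, d(BE,F)=12, d(BE,KZ)=9, d(BE,M)=21/2, d(BE,W)=16
iteration 3: select C,M (d=3); attach at lengths (3/2, 3/2); label the merged cluster CM
  updated: d(BE,CM)=27/2, d(CM,F)=29/2, d(CM,KZ)=29/4, d(CM,W)=9
iteration 4: select CM,KZ (d=29/4); attach at lengths (17/8, 25/8); label the merged cluster CKMZ
  updated: d(BE,CKMZ)=45/4, d(CKMZ,F)=25/2, d(CKMZ,W)=39/4
iteration 5: select CKMZ,W (d=39/4); attach at lengths (5/4, 39/8); label the merged cluster CKMWZ
  updated: d(BE,CKMWZ)=61/5, d(CKMWZ,F)=62/5
iteration 6: select BE,F (d=12); attach at lengths (9/2, 6); label the merged cluster BEF
  updated: d(BEF,CKMWZ)=184/15
iteration 7: select BEF,CKMWZ (d=184/15); attach at lengths (2/15, 151/120); label the merged cluster BCEFKMWZ
final tree: (((B:3/2,E:3/2):9/2,F:6):2/15,(((C:3/2,M:3/2):17/8,(K:1/2,Z:1/2):25/8):5/4,W:39/8):151/120)
total length: 454/15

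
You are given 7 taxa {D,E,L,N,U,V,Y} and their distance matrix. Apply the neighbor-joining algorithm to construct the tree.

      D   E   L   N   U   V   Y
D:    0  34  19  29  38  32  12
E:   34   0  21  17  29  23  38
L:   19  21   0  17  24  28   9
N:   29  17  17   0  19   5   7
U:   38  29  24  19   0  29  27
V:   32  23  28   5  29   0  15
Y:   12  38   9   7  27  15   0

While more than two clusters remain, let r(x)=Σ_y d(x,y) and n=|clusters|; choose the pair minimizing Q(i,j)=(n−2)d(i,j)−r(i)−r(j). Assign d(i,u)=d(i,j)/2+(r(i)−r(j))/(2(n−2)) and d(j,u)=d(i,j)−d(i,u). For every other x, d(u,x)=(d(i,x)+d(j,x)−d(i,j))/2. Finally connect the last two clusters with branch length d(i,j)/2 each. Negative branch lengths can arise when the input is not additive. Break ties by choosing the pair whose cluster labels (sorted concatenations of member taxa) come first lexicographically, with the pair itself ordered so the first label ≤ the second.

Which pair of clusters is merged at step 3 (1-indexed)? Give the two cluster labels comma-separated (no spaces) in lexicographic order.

1. join D+Y (d=12, Q=-212) ⇒ DY; edges |D|=58/5, |Y|=2/5
  updated: d(DY,E)=30, d(DY,L)=8, d(DY,N)=12, d(DY,U)=53/2, d(DY,V)=35/2
2. join DY+L (d=8, Q=-160) ⇒ DLY; edges |DY|=7/2, |L|=9/2
  updated: d(DLY,E)=43/2, d(DLY,N)=21/2, d(DLY,U)=85/4, d(DLY,V)=75/4
3. join N+V (d=5, Q=-449/4) ⇒ NV; edges |N|=-37/24, |V|=157/24
  updated: d(DLY,NV)=97/8, d(E,NV)=35/2, d(NV,U)=43/2
4. join DLY+U (d=85/4, Q=-673/8) ⇒ DLUY; edges |DLY|=205/32, |U|=475/32
  updated: d(DLUY,E)=117/8, d(DLUY,NV)=99/16
5. join DLUY+E (d=117/8, Q=-613/16) ⇒ DELUY; edges |DLUY|=53/32, |E|=415/32
  updated: d(DELUY,NV)=145/32
6. join DELUY+NV (d=145/32) ⇒ DELNUVY; edges |DELUY|=145/64, |NV|=145/64
final tree: (((((D:58/5,Y:2/5):7/2,L:9/2):205/32,U:475/32):53/32,E:415/32):145/64,(N:-37/24,V:157/24):145/64)
total length: 2093/32

N,V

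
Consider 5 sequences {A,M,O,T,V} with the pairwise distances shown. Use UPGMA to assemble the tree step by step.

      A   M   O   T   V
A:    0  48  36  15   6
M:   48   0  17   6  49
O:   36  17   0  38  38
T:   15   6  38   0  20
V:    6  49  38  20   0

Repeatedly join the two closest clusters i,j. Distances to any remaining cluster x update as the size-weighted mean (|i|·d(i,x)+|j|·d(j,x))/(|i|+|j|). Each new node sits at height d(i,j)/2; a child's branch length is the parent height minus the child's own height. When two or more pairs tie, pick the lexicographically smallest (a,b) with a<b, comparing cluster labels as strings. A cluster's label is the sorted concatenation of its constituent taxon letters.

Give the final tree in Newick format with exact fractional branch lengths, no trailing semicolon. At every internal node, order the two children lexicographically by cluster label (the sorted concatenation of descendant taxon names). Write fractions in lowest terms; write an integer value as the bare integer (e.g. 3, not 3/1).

((A:3,V:3):85/6,((M:3,T:3):43/4,O:55/4):41/12)

1. join A+V (d=6) ⇒ AV; edges |A|=3, |V|=3
  updated: d(AV,M)=97/2, d(AV,O)=37, d(AV,T)=35/2
2. join M+T (d=6) ⇒ MT; edges |M|=3, |T|=3
  updated: d(AV,MT)=33, d(MT,O)=55/2
3. join MT+O (d=55/2) ⇒ MOT; edges |MT|=43/4, |O|=55/4
  updated: d(AV,MOT)=103/3
4. join AV+MOT (d=103/3) ⇒ AMOTV; edges |AV|=85/6, |MOT|=41/12
final tree: ((A:3,V:3):85/6,((M:3,T:3):43/4,O:55/4):41/12)
total length: 649/12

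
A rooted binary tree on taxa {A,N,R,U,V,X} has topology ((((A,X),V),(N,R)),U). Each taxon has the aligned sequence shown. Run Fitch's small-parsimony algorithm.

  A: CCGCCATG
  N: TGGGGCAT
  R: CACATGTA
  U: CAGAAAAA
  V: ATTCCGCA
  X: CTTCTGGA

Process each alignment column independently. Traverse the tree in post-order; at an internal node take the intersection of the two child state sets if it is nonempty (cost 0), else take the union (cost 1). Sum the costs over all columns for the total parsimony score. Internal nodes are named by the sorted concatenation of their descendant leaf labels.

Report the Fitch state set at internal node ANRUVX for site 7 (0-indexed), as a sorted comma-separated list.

[col 0] AX: children A:{C}, X:{C} ∩→ {C}; cost 0
[col 0] AVX: children AX:{C}, V:{A} ∪→ {A,C}; cost 1
[col 0] NR: children N:{T}, R:{C} ∪→ {C,T}; cost 1
[col 0] ANRVX: children AVX:{A,C}, NR:{C,T} ∩→ {C}; cost 0
[col 0] ANRUVX: children ANRVX:{C}, U:{C} ∩→ {C}; cost 0
[col 1] AX: children A:{C}, X:{T} ∪→ {C,T}; cost 1
[col 1] AVX: children AX:{C,T}, V:{T} ∩→ {T}; cost 0
[col 1] NR: children N:{G}, R:{A} ∪→ {A,G}; cost 1
[col 1] ANRVX: children AVX:{T}, NR:{A,G} ∪→ {A,G,T}; cost 1
[col 1] ANRUVX: children ANRVX:{A,G,T}, U:{A} ∩→ {A}; cost 0
[col 2] AX: children A:{G}, X:{T} ∪→ {G,T}; cost 1
[col 2] AVX: children AX:{G,T}, V:{T} ∩→ {T}; cost 0
[col 2] NR: children N:{G}, R:{C} ∪→ {C,G}; cost 1
[col 2] ANRVX: children AVX:{T}, NR:{C,G} ∪→ {C,G,T}; cost 1
[col 2] ANRUVX: children ANRVX:{C,G,T}, U:{G} ∩→ {G}; cost 0
[col 3] AX: children A:{C}, X:{C} ∩→ {C}; cost 0
[col 3] AVX: children AX:{C}, V:{C} ∩→ {C}; cost 0
[col 3] NR: children N:{G}, R:{A} ∪→ {A,G}; cost 1
[col 3] ANRVX: children AVX:{C}, NR:{A,G} ∪→ {A,C,G}; cost 1
[col 3] ANRUVX: children ANRVX:{A,C,G}, U:{A} ∩→ {A}; cost 0
[col 4] AX: children A:{C}, X:{T} ∪→ {C,T}; cost 1
[col 4] AVX: children AX:{C,T}, V:{C} ∩→ {C}; cost 0
[col 4] NR: children N:{G}, R:{T} ∪→ {G,T}; cost 1
[col 4] ANRVX: children AVX:{C}, NR:{G,T} ∪→ {C,G,T}; cost 1
[col 4] ANRUVX: children ANRVX:{C,G,T}, U:{A} ∪→ {A,C,G,T}; cost 1
[col 5] AX: children A:{A}, X:{G} ∪→ {A,G}; cost 1
[col 5] AVX: children AX:{A,G}, V:{G} ∩→ {G}; cost 0
[col 5] NR: children N:{C}, R:{G} ∪→ {C,G}; cost 1
[col 5] ANRVX: children AVX:{G}, NR:{C,G} ∩→ {G}; cost 0
[col 5] ANRUVX: children ANRVX:{G}, U:{A} ∪→ {A,G}; cost 1
[col 6] AX: children A:{T}, X:{G} ∪→ {G,T}; cost 1
[col 6] AVX: children AX:{G,T}, V:{C} ∪→ {C,G,T}; cost 1
[col 6] NR: children N:{A}, R:{T} ∪→ {A,T}; cost 1
[col 6] ANRVX: children AVX:{C,G,T}, NR:{A,T} ∩→ {T}; cost 0
[col 6] ANRUVX: children ANRVX:{T}, U:{A} ∪→ {A,T}; cost 1
[col 7] AX: children A:{G}, X:{A} ∪→ {A,G}; cost 1
[col 7] AVX: children AX:{A,G}, V:{A} ∩→ {A}; cost 0
[col 7] NR: children N:{T}, R:{A} ∪→ {A,T}; cost 1
[col 7] ANRVX: children AVX:{A}, NR:{A,T} ∩→ {A}; cost 0
[col 7] ANRUVX: children ANRVX:{A}, U:{A} ∩→ {A}; cost 0
per-site changes: [2, 3, 3, 2, 4, 3, 4, 2]; total = 23

A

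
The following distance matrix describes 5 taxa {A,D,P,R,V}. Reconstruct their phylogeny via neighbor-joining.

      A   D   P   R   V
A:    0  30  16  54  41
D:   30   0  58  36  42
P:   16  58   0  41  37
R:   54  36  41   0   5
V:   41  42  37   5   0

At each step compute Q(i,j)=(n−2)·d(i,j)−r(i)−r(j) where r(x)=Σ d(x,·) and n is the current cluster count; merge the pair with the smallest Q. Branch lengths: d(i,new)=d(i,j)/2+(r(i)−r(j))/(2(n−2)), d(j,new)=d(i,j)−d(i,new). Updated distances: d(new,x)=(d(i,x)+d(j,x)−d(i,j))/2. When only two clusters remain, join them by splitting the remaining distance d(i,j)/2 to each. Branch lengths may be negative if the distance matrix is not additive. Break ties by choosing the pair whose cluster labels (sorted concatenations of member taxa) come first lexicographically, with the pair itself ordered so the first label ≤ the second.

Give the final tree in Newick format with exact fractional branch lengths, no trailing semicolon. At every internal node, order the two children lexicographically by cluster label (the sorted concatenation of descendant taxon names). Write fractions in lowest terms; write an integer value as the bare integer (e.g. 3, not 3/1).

(((A:25/8,P:103/8):129/8,D:159/8):133/16,(R:13/3,V:2/3):133/16)

iteration 1: select R,V (d=5, Q=-246); attach at lengths (13/3, 2/3); label the merged cluster RV
  updated: d(A,RV)=45, d(D,RV)=73/2, d(P,RV)=73/2
iteration 2: select A,P (d=16, Q=-339/2); attach at lengths (25/8, 103/8); label the merged cluster AP
  updated: d(AP,D)=36, d(AP,RV)=131/4
iteration 3: select AP,D (d=36, Q=-421/4); attach at lengths (129/8, 159/8); label the merged cluster ADP
  updated: d(ADP,RV)=133/8
iteration 4: select ADP,RV (d=133/8); attach at lengths (133/16, 133/16); label the merged cluster ADPRV
final tree: (((A:25/8,P:103/8):129/8,D:159/8):133/16,(R:13/3,V:2/3):133/16)
total length: 589/8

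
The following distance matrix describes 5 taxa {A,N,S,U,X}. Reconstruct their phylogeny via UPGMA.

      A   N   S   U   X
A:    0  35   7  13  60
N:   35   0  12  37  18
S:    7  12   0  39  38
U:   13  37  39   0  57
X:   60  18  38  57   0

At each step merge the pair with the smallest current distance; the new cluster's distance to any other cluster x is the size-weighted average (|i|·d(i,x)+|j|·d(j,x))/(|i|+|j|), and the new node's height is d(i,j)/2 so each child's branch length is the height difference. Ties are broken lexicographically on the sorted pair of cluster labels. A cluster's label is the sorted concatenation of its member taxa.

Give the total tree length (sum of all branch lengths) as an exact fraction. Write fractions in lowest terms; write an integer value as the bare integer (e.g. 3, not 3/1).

step 1: merge (A,S) at d=7; branch lengths A→7/2, S→7/2; new cluster AS
  updated: d(AS,N)=47/2, d(AS,U)=26, d(AS,X)=49
step 2: merge (N,X) at d=18; branch lengths N→9, X→9; new cluster NX
  updated: d(AS,NX)=145/4, d(NX,U)=47
step 3: merge (AS,U) at d=26; branch lengths AS→19/2, U→13; new cluster ASU
  updated: d(ASU,NX)=239/6
step 4: merge (ASU,NX) at d=239/6; branch lengths ASU→83/12, NX→131/12; new cluster ANSUX
final tree: (((A:7/2,S:7/2):19/2,U:13):83/12,(N:9,X:9):131/12)
total length: 196/3

196/3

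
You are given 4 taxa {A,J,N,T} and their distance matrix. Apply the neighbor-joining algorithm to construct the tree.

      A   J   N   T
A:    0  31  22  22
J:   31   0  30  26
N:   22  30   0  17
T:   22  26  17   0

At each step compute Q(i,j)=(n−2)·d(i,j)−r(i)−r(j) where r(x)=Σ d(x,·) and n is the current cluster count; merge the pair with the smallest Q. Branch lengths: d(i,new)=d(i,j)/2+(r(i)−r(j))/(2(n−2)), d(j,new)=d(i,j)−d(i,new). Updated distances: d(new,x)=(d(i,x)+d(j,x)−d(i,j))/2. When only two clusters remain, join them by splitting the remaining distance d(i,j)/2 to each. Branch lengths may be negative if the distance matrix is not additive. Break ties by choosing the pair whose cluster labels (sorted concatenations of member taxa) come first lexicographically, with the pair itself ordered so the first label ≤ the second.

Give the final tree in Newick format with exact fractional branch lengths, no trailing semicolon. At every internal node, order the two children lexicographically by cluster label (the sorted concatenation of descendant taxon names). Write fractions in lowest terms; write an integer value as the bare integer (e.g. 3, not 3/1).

1. join A+J (d=31, Q=-100) ⇒ AJ; edges |A|=25/2, |J|=37/2
  updated: d(AJ,N)=21/2, d(AJ,T)=17/2
2. join AJ+N (d=21/2, Q=-36) ⇒ AJN; edges |AJ|=1, |N|=19/2
  updated: d(AJN,T)=15/2
3. join AJN+T (d=15/2) ⇒ AJNT; edges |AJN|=15/4, |T|=15/4
final tree: (((A:25/2,J:37/2):1,N:19/2):15/4,T:15/4)
total length: 49

(((A:25/2,J:37/2):1,N:19/2):15/4,T:15/4)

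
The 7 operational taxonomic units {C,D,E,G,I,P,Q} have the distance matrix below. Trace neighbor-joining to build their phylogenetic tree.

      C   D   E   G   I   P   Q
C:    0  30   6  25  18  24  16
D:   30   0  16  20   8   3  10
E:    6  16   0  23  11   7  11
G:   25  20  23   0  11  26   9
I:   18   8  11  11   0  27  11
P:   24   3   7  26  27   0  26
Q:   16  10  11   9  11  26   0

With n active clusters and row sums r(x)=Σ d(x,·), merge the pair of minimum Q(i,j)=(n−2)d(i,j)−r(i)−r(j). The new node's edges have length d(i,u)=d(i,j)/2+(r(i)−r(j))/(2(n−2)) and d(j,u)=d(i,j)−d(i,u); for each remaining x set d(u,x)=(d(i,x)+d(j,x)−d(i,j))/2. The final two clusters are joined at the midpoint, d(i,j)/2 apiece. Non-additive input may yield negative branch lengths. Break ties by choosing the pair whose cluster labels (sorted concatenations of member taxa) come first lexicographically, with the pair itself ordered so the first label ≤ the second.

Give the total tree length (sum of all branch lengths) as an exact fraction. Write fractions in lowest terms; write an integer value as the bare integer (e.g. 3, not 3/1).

671/16

1. join D+P (d=3, Q=-185) ⇒ DP; edges |D|=-11/10, |P|=41/10
  updated: d(C,DP)=51/2, d(DP,E)=10, d(DP,G)=43/2, d(DP,I)=16, d(DP,Q)=33/2
2. join C+E (d=6, Q=-255/2) ⇒ CE; edges |C|=107/16, |E|=-11/16
  updated: d(CE,DP)=59/4, d(CE,G)=21, d(CE,I)=23/2, d(CE,Q)=21/2
3. join G+Q (d=9, Q=-165/2) ⇒ GQ; edges |G|=85/12, |Q|=23/12
  updated: d(CE,GQ)=45/4, d(DP,GQ)=29/2, d(GQ,I)=13/2
4. join CE+DP (d=59/4, Q=-213/4) ⇒ CDEP; edges |CE|=87/16, |DP|=149/16
  updated: d(CDEP,GQ)=11/2, d(CDEP,I)=51/8
5. join CDEP+GQ (d=11/2, Q=-147/8) ⇒ CDEGPQ; edges |CDEP|=43/16, |GQ|=45/16
  updated: d(CDEGPQ,I)=59/16
6. join CDEGPQ+I (d=59/16) ⇒ CDEGIPQ; edges |CDEGPQ|=59/32, |I|=59/32
final tree: ((((C:107/16,E:-11/16):87/16,(D:-11/10,P:41/10):149/16):43/16,(G:85/12,Q:23/12):45/16):59/32,I:59/32)
total length: 671/16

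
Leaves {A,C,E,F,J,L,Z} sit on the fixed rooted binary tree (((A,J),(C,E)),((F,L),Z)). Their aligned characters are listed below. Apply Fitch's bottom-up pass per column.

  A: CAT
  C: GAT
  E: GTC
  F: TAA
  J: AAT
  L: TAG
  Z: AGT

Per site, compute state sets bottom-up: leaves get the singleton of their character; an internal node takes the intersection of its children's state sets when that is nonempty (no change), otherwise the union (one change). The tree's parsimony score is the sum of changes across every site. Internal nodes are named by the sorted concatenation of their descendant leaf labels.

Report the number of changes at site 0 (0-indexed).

AJ@0: {C} ∪ {A} = {A,C} (union, +1)
CE@0: {G} ∩ {G} = {G} (intersection, +0)
ACEJ@0: {A,C} ∪ {G} = {A,C,G} (union, +1)
FL@0: {T} ∩ {T} = {T} (intersection, +0)
FLZ@0: {T} ∪ {A} = {A,T} (union, +1)
ACEFJLZ@0: {A,C,G} ∩ {A,T} = {A} (intersection, +0)
AJ@1: {A} ∩ {A} = {A} (intersection, +0)
CE@1: {A} ∪ {T} = {A,T} (union, +1)
ACEJ@1: {A} ∩ {A,T} = {A} (intersection, +0)
FL@1: {A} ∩ {A} = {A} (intersection, +0)
FLZ@1: {A} ∪ {G} = {A,G} (union, +1)
ACEFJLZ@1: {A} ∩ {A,G} = {A} (intersection, +0)
AJ@2: {T} ∩ {T} = {T} (intersection, +0)
CE@2: {T} ∪ {C} = {C,T} (union, +1)
ACEJ@2: {T} ∩ {C,T} = {T} (intersection, +0)
FL@2: {A} ∪ {G} = {A,G} (union, +1)
FLZ@2: {A,G} ∪ {T} = {A,G,T} (union, +1)
ACEFJLZ@2: {T} ∩ {A,G,T} = {T} (intersection, +0)
per-site changes: [3, 2, 3]; total = 8

3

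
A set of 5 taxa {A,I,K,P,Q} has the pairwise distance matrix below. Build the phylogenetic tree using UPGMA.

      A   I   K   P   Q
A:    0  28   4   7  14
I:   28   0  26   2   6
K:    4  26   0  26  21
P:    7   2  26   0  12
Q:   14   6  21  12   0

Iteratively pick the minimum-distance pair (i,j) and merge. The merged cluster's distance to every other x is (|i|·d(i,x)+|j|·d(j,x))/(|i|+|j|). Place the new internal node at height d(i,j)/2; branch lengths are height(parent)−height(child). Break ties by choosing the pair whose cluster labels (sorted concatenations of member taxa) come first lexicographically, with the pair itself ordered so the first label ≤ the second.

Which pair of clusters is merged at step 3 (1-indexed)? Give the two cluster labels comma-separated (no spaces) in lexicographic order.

IP,Q

1. join I+P (d=2) ⇒ IP; edges |I|=1, |P|=1
  updated: d(A,IP)=35/2, d(IP,K)=26, d(IP,Q)=9
2. join A+K (d=4) ⇒ AK; edges |A|=2, |K|=2
  updated: d(AK,IP)=87/4, d(AK,Q)=35/2
3. join IP+Q (d=9) ⇒ IPQ; edges |IP|=7/2, |Q|=9/2
  updated: d(AK,IPQ)=61/3
4. join AK+IPQ (d=61/3) ⇒ AIKPQ; edges |AK|=49/6, |IPQ|=17/3
final tree: ((A:2,K:2):49/6,((I:1,P:1):7/2,Q:9/2):17/3)
total length: 167/6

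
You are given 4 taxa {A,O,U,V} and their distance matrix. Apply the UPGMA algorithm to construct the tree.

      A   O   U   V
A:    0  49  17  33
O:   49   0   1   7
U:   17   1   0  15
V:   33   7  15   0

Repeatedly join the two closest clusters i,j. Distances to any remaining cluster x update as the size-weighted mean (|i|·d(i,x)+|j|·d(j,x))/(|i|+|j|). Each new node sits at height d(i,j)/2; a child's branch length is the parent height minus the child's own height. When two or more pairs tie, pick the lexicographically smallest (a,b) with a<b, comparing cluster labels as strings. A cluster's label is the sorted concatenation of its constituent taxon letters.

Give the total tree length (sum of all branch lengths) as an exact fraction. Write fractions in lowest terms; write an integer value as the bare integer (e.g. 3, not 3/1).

iteration 1: select O,U (d=1); attach at lengths (1/2, 1/2); label the merged cluster OU
  updated: d(A,OU)=33, d(OU,V)=11
iteration 2: select OU,V (d=11); attach at lengths (5, 11/2); label the merged cluster OUV
  updated: d(A,OUV)=33
iteration 3: select A,OUV (d=33); attach at lengths (33/2, 11); label the merged cluster AOUV
final tree: (A:33/2,((O:1/2,U:1/2):5,V:11/2):11)
total length: 39

39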